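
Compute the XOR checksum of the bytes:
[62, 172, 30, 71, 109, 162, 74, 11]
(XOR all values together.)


XOR chain: 62 ^ 172 ^ 30 ^ 71 ^ 109 ^ 162 ^ 74 ^ 11 = 69

69


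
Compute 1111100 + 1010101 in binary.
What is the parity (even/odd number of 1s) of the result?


1111100 = 124
1010101 = 85
Sum = 209 = 11010001
1s count = 4

even parity (4 ones in 11010001)


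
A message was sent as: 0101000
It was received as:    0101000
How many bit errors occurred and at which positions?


XOR: 0000000

0 errors (received matches sent)


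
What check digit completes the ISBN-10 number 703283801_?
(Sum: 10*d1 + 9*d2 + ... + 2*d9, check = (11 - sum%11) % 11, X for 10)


Weighted sum: 205
205 mod 11 = 7

Check digit: 4


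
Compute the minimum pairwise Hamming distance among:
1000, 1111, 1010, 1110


Comparing all pairs, minimum distance: 1
Can detect 0 errors, correct 0 errors

1


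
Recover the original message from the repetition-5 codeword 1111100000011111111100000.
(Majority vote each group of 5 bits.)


Groups: 11111, 00000, 01111, 11111, 00000
Majority votes: 10110

10110


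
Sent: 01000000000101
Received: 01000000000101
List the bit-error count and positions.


XOR: 00000000000000

0 errors (received matches sent)


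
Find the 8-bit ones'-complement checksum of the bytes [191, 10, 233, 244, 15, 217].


Sum = 910 mod 256 = 142
Complement = 113

113


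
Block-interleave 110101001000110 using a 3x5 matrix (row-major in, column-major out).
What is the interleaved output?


Matrix:
  11010
  10010
  00110
Read columns: 110100001111000

110100001111000


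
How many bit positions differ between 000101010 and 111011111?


XOR: 111110101
Count of 1s: 7

7


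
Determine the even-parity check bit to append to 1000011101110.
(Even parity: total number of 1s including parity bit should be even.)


Number of 1s in data: 7
Parity bit: 1

1


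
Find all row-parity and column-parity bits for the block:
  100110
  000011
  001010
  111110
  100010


Row parities: 10010
Column parities: 110011

Row P: 10010, Col P: 110011, Corner: 0


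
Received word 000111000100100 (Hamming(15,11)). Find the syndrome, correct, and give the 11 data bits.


Syndrome = 0: no error detected

Data: 01100100100 (no errors)


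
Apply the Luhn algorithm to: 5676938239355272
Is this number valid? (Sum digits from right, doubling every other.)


Luhn sum = 75
75 mod 10 = 5

Invalid (Luhn sum mod 10 = 5)


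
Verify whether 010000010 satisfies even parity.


Number of 1s: 2

Yes, parity is correct (2 ones)


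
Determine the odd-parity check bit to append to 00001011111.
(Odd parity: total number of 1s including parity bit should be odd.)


Number of 1s in data: 6
Parity bit: 1

1


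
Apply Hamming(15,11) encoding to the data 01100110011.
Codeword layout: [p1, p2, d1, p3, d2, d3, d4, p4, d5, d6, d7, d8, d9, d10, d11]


Parity bits: p1=1, p2=1, p3=0, p4=0

110011000110011


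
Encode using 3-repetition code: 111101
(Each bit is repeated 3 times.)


Each bit -> 3 copies

111111111111000111


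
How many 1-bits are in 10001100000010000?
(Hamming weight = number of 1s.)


Counting 1s in 10001100000010000

4


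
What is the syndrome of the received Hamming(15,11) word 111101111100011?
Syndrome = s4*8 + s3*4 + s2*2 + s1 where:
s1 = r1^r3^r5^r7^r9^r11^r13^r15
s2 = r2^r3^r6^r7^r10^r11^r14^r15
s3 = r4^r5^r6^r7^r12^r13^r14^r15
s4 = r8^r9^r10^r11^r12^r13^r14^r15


s1=1, s2=1, s3=1, s4=1

Syndrome = 15 (error at position 15)


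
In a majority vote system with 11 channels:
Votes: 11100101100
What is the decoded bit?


Ones: 6 out of 11
Threshold: 6

1 (6/11 voted 1)


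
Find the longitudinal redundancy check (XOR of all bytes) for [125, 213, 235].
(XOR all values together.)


XOR chain: 125 ^ 213 ^ 235 = 67

67


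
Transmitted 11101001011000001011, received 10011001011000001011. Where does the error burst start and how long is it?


XOR: 01110000000000000000

Burst at position 1, length 3


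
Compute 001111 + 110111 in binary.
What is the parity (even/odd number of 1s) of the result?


001111 = 15
110111 = 55
Sum = 70 = 1000110
1s count = 3

odd parity (3 ones in 1000110)


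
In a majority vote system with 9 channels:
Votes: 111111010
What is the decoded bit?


Ones: 7 out of 9
Threshold: 5

1 (7/9 voted 1)


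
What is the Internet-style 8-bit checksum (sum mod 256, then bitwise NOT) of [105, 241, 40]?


Sum = 386 mod 256 = 130
Complement = 125

125


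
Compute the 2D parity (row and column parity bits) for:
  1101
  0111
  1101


Row parities: 111
Column parities: 0111

Row P: 111, Col P: 0111, Corner: 1


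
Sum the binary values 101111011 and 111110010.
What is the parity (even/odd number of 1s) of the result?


101111011 = 379
111110010 = 498
Sum = 877 = 1101101101
1s count = 7

odd parity (7 ones in 1101101101)


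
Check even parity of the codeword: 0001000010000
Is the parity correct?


Number of 1s: 2

Yes, parity is correct (2 ones)


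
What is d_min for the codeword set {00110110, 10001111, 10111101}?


Comparing all pairs, minimum distance: 3
Can detect 2 errors, correct 1 errors

3


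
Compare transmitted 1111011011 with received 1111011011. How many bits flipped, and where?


XOR: 0000000000

0 errors (received matches sent)


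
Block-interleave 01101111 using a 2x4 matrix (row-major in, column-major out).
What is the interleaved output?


Matrix:
  0110
  1111
Read columns: 01111101

01111101


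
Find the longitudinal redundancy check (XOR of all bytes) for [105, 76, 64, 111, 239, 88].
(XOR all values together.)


XOR chain: 105 ^ 76 ^ 64 ^ 111 ^ 239 ^ 88 = 189

189


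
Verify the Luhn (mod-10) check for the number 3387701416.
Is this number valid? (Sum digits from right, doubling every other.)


Luhn sum = 42
42 mod 10 = 2

Invalid (Luhn sum mod 10 = 2)


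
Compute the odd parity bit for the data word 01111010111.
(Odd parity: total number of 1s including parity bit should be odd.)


Number of 1s in data: 8
Parity bit: 1

1


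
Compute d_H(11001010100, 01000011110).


XOR: 10001001010
Count of 1s: 4

4


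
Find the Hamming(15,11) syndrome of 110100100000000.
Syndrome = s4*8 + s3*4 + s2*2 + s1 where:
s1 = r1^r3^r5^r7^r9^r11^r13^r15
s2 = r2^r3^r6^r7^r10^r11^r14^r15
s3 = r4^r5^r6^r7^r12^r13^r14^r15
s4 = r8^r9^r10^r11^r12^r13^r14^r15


s1=0, s2=0, s3=0, s4=0

Syndrome = 0 (no error)


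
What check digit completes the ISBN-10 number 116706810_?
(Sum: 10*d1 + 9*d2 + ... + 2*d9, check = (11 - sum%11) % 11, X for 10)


Weighted sum: 181
181 mod 11 = 5

Check digit: 6


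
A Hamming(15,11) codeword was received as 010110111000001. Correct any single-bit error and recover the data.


Syndrome = 10: error at position 10

Data: 01011100001 (corrected bit 10)


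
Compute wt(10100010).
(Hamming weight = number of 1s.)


Counting 1s in 10100010

3


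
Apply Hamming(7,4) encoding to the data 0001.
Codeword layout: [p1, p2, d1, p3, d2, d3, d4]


Parity bits: p1=1, p2=1, p3=1

1101001


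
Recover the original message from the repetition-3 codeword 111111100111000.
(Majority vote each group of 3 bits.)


Groups: 111, 111, 100, 111, 000
Majority votes: 11010

11010


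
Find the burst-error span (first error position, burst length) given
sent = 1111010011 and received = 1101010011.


XOR: 0010000000

Burst at position 2, length 1


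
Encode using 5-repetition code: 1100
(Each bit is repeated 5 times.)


Each bit -> 5 copies

11111111110000000000


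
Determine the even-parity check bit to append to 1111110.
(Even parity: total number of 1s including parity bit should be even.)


Number of 1s in data: 6
Parity bit: 0

0


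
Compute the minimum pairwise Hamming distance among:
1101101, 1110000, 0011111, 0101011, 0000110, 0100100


Comparing all pairs, minimum distance: 2
Can detect 1 errors, correct 0 errors

2


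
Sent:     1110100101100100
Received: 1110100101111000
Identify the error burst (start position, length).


XOR: 0000000000011100

Burst at position 11, length 3


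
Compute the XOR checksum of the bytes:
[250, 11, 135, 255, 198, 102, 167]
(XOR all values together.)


XOR chain: 250 ^ 11 ^ 135 ^ 255 ^ 198 ^ 102 ^ 167 = 142

142


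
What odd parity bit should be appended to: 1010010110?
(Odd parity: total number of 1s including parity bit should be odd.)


Number of 1s in data: 5
Parity bit: 0

0


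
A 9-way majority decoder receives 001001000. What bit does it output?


Ones: 2 out of 9
Threshold: 5

0 (2/9 voted 1)


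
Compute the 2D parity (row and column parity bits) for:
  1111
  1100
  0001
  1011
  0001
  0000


Row parities: 001110
Column parities: 1000

Row P: 001110, Col P: 1000, Corner: 1


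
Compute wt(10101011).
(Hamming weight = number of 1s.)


Counting 1s in 10101011

5


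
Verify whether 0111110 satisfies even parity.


Number of 1s: 5

No, parity error (5 ones)


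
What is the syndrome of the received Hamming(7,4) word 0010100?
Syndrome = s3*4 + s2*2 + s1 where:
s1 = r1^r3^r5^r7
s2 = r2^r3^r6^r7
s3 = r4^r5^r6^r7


s1=0, s2=1, s3=1

Syndrome = 6 (error at position 6)


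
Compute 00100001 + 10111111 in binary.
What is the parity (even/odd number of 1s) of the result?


00100001 = 33
10111111 = 191
Sum = 224 = 11100000
1s count = 3

odd parity (3 ones in 11100000)


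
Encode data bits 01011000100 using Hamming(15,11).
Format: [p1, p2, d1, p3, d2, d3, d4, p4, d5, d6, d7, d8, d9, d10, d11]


Parity bits: p1=0, p2=1, p3=1, p4=0

010110101000100


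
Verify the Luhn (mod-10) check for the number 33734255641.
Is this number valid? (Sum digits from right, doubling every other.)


Luhn sum = 51
51 mod 10 = 1

Invalid (Luhn sum mod 10 = 1)


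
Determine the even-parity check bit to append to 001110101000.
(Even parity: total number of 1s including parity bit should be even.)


Number of 1s in data: 5
Parity bit: 1

1


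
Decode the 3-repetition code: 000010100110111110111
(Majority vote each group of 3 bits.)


Groups: 000, 010, 100, 110, 111, 110, 111
Majority votes: 0001111

0001111


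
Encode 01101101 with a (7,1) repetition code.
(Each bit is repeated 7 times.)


Each bit -> 7 copies

00000001111111111111100000001111111111111100000001111111


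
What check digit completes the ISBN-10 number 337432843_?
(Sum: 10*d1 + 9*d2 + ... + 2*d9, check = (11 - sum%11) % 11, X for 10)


Weighted sum: 219
219 mod 11 = 10

Check digit: 1


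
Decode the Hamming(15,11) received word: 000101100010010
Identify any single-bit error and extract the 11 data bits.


Syndrome = 0: no error detected

Data: 00110010010 (no errors)


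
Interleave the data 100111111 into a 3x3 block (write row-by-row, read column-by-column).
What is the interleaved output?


Matrix:
  100
  111
  111
Read columns: 111011011

111011011


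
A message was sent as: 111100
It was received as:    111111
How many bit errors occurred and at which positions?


XOR: 000011

2 error(s) at position(s): 4, 5


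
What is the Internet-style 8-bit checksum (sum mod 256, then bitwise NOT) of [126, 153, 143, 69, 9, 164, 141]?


Sum = 805 mod 256 = 37
Complement = 218

218


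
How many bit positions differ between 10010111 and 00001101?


XOR: 10011010
Count of 1s: 4

4


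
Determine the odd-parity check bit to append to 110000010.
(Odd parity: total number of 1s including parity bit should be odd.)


Number of 1s in data: 3
Parity bit: 0

0


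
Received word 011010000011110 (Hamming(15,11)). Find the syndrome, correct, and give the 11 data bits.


Syndrome = 0: no error detected

Data: 11000011110 (no errors)


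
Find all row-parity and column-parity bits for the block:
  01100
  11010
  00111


Row parities: 011
Column parities: 10001

Row P: 011, Col P: 10001, Corner: 0


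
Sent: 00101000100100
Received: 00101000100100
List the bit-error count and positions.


XOR: 00000000000000

0 errors (received matches sent)


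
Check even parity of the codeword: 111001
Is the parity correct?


Number of 1s: 4

Yes, parity is correct (4 ones)


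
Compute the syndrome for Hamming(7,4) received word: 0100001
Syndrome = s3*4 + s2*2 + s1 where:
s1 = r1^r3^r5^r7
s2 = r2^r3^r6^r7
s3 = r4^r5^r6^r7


s1=1, s2=0, s3=1

Syndrome = 5 (error at position 5)


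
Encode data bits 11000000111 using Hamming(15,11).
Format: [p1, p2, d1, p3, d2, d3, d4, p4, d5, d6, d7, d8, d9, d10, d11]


Parity bits: p1=0, p2=1, p3=0, p4=1

011010010000111


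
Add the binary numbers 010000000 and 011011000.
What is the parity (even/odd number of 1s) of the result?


010000000 = 128
011011000 = 216
Sum = 344 = 101011000
1s count = 4

even parity (4 ones in 101011000)


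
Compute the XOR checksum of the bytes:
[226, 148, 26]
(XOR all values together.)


XOR chain: 226 ^ 148 ^ 26 = 108

108


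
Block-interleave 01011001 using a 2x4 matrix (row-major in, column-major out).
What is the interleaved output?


Matrix:
  0101
  1001
Read columns: 01100011

01100011


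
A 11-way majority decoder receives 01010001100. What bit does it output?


Ones: 4 out of 11
Threshold: 6

0 (4/11 voted 1)


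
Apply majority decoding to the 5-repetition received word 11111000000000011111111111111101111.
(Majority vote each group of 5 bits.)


Groups: 11111, 00000, 00000, 11111, 11111, 11111, 01111
Majority votes: 1001111

1001111


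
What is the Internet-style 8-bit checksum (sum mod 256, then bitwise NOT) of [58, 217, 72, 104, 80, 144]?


Sum = 675 mod 256 = 163
Complement = 92

92


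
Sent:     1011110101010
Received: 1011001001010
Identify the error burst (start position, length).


XOR: 0000111100000

Burst at position 4, length 4


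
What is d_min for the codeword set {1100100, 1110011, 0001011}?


Comparing all pairs, minimum distance: 4
Can detect 3 errors, correct 1 errors

4


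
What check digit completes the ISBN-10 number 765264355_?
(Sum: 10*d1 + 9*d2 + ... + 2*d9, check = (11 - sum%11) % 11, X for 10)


Weighted sum: 271
271 mod 11 = 7

Check digit: 4


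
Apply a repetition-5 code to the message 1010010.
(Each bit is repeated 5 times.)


Each bit -> 5 copies

11111000001111100000000001111100000


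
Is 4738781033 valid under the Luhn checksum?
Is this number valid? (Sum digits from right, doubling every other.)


Luhn sum = 53
53 mod 10 = 3

Invalid (Luhn sum mod 10 = 3)


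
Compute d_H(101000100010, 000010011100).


XOR: 101010111110
Count of 1s: 8

8


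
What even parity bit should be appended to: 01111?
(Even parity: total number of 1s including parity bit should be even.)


Number of 1s in data: 4
Parity bit: 0

0


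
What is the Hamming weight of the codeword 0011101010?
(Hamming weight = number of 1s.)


Counting 1s in 0011101010

5


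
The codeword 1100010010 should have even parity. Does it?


Number of 1s: 4

Yes, parity is correct (4 ones)


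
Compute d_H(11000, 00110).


XOR: 11110
Count of 1s: 4

4


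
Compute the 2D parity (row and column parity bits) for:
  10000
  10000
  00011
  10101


Row parities: 1101
Column parities: 10110

Row P: 1101, Col P: 10110, Corner: 1


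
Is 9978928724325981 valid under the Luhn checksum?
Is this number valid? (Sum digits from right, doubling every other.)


Luhn sum = 90
90 mod 10 = 0

Valid (Luhn sum mod 10 = 0)


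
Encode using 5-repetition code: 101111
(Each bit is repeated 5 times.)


Each bit -> 5 copies

111110000011111111111111111111


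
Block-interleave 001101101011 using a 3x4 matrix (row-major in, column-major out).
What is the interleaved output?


Matrix:
  0011
  0110
  1011
Read columns: 001010111101

001010111101


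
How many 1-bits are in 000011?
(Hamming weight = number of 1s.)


Counting 1s in 000011

2


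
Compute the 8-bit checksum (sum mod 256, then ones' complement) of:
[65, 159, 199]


Sum = 423 mod 256 = 167
Complement = 88

88


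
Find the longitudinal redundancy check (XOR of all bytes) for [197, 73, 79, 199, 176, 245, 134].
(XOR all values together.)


XOR chain: 197 ^ 73 ^ 79 ^ 199 ^ 176 ^ 245 ^ 134 = 199

199


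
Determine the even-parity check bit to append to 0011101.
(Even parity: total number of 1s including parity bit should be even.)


Number of 1s in data: 4
Parity bit: 0

0


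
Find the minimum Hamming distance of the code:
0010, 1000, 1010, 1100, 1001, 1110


Comparing all pairs, minimum distance: 1
Can detect 0 errors, correct 0 errors

1


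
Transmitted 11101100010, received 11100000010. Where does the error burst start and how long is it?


XOR: 00001100000

Burst at position 4, length 2


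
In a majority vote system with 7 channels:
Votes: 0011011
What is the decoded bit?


Ones: 4 out of 7
Threshold: 4

1 (4/7 voted 1)


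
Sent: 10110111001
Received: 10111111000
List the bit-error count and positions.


XOR: 00001000001

2 error(s) at position(s): 4, 10


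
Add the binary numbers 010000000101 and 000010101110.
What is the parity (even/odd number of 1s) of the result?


010000000101 = 1029
000010101110 = 174
Sum = 1203 = 10010110011
1s count = 6

even parity (6 ones in 10010110011)


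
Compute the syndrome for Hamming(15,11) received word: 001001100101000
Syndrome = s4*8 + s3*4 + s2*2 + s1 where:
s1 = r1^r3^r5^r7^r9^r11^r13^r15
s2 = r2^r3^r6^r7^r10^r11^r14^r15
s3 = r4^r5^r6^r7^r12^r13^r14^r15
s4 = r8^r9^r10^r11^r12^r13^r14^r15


s1=0, s2=0, s3=1, s4=0

Syndrome = 4 (error at position 4)


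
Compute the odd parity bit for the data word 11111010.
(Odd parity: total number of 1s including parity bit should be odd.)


Number of 1s in data: 6
Parity bit: 1

1


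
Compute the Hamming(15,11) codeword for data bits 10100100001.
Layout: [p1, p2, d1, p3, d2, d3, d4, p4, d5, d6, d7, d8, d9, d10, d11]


Parity bits: p1=0, p2=0, p3=0, p4=0

001001000100001


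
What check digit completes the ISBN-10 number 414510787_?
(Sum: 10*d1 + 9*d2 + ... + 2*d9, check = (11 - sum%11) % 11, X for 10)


Weighted sum: 188
188 mod 11 = 1

Check digit: X


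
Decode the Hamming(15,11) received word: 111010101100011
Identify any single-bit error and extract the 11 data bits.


Syndrome = 0: no error detected

Data: 11011100011 (no errors)


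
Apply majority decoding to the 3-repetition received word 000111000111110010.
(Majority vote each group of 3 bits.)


Groups: 000, 111, 000, 111, 110, 010
Majority votes: 010110

010110


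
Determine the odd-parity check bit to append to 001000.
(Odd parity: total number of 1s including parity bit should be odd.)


Number of 1s in data: 1
Parity bit: 0

0


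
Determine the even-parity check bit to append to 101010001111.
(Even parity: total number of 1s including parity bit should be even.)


Number of 1s in data: 7
Parity bit: 1

1


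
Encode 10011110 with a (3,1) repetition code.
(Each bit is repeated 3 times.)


Each bit -> 3 copies

111000000111111111111000


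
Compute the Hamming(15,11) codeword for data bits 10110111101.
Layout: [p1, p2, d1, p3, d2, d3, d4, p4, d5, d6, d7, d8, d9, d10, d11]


Parity bits: p1=1, p2=0, p3=1, p4=1

101101110111101


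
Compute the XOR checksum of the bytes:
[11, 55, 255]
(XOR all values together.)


XOR chain: 11 ^ 55 ^ 255 = 195

195


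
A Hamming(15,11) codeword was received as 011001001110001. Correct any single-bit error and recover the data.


Syndrome = 0: no error detected

Data: 10101110001 (no errors)


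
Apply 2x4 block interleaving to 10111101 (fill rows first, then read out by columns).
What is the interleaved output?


Matrix:
  1011
  1101
Read columns: 11011011

11011011


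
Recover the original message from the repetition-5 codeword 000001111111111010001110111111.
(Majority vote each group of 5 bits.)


Groups: 00000, 11111, 11111, 01000, 11101, 11111
Majority votes: 011011

011011


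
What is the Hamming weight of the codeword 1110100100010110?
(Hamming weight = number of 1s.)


Counting 1s in 1110100100010110

8


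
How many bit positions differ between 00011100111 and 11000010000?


XOR: 11011110111
Count of 1s: 9

9


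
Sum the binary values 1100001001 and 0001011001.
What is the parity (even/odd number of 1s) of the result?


1100001001 = 777
0001011001 = 89
Sum = 866 = 1101100010
1s count = 5

odd parity (5 ones in 1101100010)


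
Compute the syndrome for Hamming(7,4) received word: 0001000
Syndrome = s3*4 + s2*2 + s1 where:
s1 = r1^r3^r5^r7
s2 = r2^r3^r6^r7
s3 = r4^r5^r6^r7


s1=0, s2=0, s3=1

Syndrome = 4 (error at position 4)


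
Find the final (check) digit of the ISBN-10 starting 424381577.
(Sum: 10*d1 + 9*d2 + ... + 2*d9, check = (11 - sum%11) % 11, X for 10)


Weighted sum: 219
219 mod 11 = 10

Check digit: 1


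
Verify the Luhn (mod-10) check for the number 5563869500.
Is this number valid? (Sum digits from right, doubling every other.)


Luhn sum = 39
39 mod 10 = 9

Invalid (Luhn sum mod 10 = 9)


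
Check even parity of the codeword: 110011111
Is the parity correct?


Number of 1s: 7

No, parity error (7 ones)


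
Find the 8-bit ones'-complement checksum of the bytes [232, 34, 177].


Sum = 443 mod 256 = 187
Complement = 68

68


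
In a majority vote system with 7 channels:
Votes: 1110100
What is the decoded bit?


Ones: 4 out of 7
Threshold: 4

1 (4/7 voted 1)


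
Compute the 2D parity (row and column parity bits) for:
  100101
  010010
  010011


Row parities: 101
Column parities: 100100

Row P: 101, Col P: 100100, Corner: 0


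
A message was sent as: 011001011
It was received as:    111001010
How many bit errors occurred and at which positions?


XOR: 100000001

2 error(s) at position(s): 0, 8


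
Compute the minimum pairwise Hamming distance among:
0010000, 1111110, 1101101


Comparing all pairs, minimum distance: 3
Can detect 2 errors, correct 1 errors

3


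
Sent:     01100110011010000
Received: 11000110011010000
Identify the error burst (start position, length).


XOR: 10100000000000000

Burst at position 0, length 3


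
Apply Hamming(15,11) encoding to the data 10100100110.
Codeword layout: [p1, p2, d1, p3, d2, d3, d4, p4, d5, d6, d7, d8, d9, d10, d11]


Parity bits: p1=0, p2=0, p3=1, p4=1

001101010100110


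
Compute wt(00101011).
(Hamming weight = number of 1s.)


Counting 1s in 00101011

4


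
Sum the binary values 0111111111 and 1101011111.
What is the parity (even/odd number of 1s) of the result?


0111111111 = 511
1101011111 = 863
Sum = 1374 = 10101011110
1s count = 7

odd parity (7 ones in 10101011110)


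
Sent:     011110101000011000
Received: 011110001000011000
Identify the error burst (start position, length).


XOR: 000000100000000000

Burst at position 6, length 1


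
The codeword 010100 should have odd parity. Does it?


Number of 1s: 2

No, parity error (2 ones)


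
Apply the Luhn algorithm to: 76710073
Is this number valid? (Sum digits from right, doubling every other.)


Luhn sum = 25
25 mod 10 = 5

Invalid (Luhn sum mod 10 = 5)


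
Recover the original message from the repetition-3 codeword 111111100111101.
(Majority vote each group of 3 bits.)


Groups: 111, 111, 100, 111, 101
Majority votes: 11011

11011


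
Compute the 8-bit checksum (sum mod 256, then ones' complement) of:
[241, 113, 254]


Sum = 608 mod 256 = 96
Complement = 159

159


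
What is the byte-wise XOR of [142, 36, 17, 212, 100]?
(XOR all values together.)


XOR chain: 142 ^ 36 ^ 17 ^ 212 ^ 100 = 11

11


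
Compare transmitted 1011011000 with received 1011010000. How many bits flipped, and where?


XOR: 0000001000

1 error(s) at position(s): 6


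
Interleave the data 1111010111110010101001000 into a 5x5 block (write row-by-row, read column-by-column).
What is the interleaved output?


Matrix:
  11110
  10111
  11001
  01010
  01000
Read columns: 1110010111110001101001100

1110010111110001101001100


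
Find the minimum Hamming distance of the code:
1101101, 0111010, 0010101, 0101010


Comparing all pairs, minimum distance: 1
Can detect 0 errors, correct 0 errors

1


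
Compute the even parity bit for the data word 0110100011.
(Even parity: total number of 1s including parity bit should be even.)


Number of 1s in data: 5
Parity bit: 1

1


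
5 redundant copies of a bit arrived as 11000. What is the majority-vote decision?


Ones: 2 out of 5
Threshold: 3

0 (2/5 voted 1)


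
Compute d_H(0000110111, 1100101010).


XOR: 1100011101
Count of 1s: 6

6


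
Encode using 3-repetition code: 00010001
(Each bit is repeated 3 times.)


Each bit -> 3 copies

000000000111000000000111


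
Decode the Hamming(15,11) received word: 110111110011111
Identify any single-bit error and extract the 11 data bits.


Syndrome = 0: no error detected

Data: 01110011111 (no errors)


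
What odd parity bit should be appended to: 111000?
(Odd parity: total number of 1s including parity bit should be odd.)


Number of 1s in data: 3
Parity bit: 0

0


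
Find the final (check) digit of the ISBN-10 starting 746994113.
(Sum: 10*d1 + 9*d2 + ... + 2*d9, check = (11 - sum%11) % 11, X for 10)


Weighted sum: 304
304 mod 11 = 7

Check digit: 4


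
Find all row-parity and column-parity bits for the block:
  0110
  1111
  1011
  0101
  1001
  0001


Row parities: 001001
Column parities: 1111

Row P: 001001, Col P: 1111, Corner: 0


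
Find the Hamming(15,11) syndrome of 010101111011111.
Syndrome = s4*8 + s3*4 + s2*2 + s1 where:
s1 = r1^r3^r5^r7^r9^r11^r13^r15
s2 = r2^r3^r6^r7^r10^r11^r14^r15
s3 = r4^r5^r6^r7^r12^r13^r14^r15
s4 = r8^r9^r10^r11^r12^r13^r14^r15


s1=1, s2=0, s3=1, s4=1

Syndrome = 13 (error at position 13)


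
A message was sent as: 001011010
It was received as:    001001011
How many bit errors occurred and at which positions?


XOR: 000010001

2 error(s) at position(s): 4, 8


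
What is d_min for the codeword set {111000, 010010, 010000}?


Comparing all pairs, minimum distance: 1
Can detect 0 errors, correct 0 errors

1


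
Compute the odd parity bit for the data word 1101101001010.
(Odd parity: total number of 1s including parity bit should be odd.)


Number of 1s in data: 7
Parity bit: 0

0


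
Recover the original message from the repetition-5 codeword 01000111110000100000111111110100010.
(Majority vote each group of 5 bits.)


Groups: 01000, 11111, 00001, 00000, 11111, 11101, 00010
Majority votes: 0100110

0100110


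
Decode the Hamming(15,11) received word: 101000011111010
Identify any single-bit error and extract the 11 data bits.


Syndrome = 0: no error detected

Data: 10001111010 (no errors)


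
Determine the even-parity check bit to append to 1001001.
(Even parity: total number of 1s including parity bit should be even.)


Number of 1s in data: 3
Parity bit: 1

1


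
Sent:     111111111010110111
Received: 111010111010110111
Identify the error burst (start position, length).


XOR: 000101000000000000

Burst at position 3, length 3


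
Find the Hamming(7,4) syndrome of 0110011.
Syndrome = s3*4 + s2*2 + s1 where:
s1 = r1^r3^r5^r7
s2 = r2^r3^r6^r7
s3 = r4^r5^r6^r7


s1=0, s2=0, s3=0

Syndrome = 0 (no error)


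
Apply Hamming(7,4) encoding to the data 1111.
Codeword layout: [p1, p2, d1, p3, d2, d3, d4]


Parity bits: p1=1, p2=1, p3=1

1111111


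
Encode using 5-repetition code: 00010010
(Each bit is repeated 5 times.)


Each bit -> 5 copies

0000000000000001111100000000001111100000


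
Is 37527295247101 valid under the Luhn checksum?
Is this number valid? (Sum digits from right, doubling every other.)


Luhn sum = 52
52 mod 10 = 2

Invalid (Luhn sum mod 10 = 2)


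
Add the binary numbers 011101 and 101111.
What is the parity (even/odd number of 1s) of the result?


011101 = 29
101111 = 47
Sum = 76 = 1001100
1s count = 3

odd parity (3 ones in 1001100)


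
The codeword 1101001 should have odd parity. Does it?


Number of 1s: 4

No, parity error (4 ones)


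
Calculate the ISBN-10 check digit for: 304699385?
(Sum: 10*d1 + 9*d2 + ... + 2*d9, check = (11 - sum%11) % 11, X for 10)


Weighted sum: 249
249 mod 11 = 7

Check digit: 4


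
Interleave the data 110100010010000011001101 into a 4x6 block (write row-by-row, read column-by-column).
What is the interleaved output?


Matrix:
  110100
  010010
  000011
  001101
Read columns: 100011000001100101100011

100011000001100101100011


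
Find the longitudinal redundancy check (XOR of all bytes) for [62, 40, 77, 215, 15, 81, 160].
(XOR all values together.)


XOR chain: 62 ^ 40 ^ 77 ^ 215 ^ 15 ^ 81 ^ 160 = 114

114


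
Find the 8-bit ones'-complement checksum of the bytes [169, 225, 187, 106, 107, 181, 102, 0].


Sum = 1077 mod 256 = 53
Complement = 202

202


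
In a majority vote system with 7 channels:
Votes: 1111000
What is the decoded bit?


Ones: 4 out of 7
Threshold: 4

1 (4/7 voted 1)


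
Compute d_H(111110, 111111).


XOR: 000001
Count of 1s: 1

1


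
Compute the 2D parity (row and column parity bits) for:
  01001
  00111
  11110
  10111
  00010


Row parities: 01001
Column parities: 00101

Row P: 01001, Col P: 00101, Corner: 0


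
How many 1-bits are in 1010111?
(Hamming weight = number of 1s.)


Counting 1s in 1010111

5


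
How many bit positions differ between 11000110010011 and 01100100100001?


XOR: 10100010110010
Count of 1s: 6

6


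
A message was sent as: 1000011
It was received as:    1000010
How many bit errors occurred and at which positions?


XOR: 0000001

1 error(s) at position(s): 6


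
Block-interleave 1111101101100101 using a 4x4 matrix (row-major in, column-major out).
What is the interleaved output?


Matrix:
  1111
  1011
  0110
  0101
Read columns: 1100101111101101

1100101111101101


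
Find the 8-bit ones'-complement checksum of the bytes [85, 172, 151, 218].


Sum = 626 mod 256 = 114
Complement = 141

141


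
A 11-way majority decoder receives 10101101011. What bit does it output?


Ones: 7 out of 11
Threshold: 6

1 (7/11 voted 1)


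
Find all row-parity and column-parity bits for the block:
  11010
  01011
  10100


Row parities: 110
Column parities: 00101

Row P: 110, Col P: 00101, Corner: 0


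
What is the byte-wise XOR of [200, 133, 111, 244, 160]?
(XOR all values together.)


XOR chain: 200 ^ 133 ^ 111 ^ 244 ^ 160 = 118

118


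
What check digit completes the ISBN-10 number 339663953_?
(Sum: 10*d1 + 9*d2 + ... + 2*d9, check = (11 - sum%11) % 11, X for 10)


Weighted sum: 279
279 mod 11 = 4

Check digit: 7


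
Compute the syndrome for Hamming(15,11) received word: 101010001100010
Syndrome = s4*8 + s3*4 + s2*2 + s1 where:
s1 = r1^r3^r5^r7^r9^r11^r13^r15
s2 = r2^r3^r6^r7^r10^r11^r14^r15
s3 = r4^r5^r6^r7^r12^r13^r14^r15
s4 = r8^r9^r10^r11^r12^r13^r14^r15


s1=0, s2=1, s3=0, s4=1

Syndrome = 10 (error at position 10)


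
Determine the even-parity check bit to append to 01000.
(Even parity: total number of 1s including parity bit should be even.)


Number of 1s in data: 1
Parity bit: 1

1


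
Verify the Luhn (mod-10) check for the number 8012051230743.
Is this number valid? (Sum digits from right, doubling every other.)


Luhn sum = 40
40 mod 10 = 0

Valid (Luhn sum mod 10 = 0)


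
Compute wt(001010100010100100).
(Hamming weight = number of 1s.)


Counting 1s in 001010100010100100

6


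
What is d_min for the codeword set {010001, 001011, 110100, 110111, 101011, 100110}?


Comparing all pairs, minimum distance: 1
Can detect 0 errors, correct 0 errors

1


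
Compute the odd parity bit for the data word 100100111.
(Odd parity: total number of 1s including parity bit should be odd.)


Number of 1s in data: 5
Parity bit: 0

0


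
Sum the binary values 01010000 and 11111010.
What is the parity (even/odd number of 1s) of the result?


01010000 = 80
11111010 = 250
Sum = 330 = 101001010
1s count = 4

even parity (4 ones in 101001010)


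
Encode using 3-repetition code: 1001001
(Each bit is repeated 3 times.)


Each bit -> 3 copies

111000000111000000111


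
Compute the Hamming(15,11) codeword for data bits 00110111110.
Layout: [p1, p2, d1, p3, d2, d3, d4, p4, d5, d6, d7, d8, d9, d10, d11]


Parity bits: p1=1, p2=1, p3=1, p4=1

110101110111110


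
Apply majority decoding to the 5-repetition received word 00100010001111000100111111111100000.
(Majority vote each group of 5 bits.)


Groups: 00100, 01000, 11110, 00100, 11111, 11111, 00000
Majority votes: 0010110

0010110


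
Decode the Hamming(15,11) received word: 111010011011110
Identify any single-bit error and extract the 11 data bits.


Syndrome = 0: no error detected

Data: 11001011110 (no errors)


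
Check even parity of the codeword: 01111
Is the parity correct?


Number of 1s: 4

Yes, parity is correct (4 ones)


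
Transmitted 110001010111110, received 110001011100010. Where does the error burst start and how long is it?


XOR: 000000001011100

Burst at position 8, length 5


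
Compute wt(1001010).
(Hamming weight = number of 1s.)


Counting 1s in 1001010

3


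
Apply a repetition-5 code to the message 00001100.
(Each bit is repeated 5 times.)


Each bit -> 5 copies

0000000000000000000011111111110000000000


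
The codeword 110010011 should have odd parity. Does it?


Number of 1s: 5

Yes, parity is correct (5 ones)


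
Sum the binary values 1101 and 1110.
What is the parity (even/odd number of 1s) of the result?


1101 = 13
1110 = 14
Sum = 27 = 11011
1s count = 4

even parity (4 ones in 11011)


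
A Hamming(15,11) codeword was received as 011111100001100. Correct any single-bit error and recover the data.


Syndrome = 0: no error detected

Data: 11110001100 (no errors)


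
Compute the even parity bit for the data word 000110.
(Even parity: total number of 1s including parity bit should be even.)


Number of 1s in data: 2
Parity bit: 0

0


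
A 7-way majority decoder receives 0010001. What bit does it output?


Ones: 2 out of 7
Threshold: 4

0 (2/7 voted 1)


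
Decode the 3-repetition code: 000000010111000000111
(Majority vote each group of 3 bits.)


Groups: 000, 000, 010, 111, 000, 000, 111
Majority votes: 0001001

0001001


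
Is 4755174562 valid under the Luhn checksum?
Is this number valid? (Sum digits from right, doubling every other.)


Luhn sum = 48
48 mod 10 = 8

Invalid (Luhn sum mod 10 = 8)


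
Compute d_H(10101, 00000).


XOR: 10101
Count of 1s: 3

3


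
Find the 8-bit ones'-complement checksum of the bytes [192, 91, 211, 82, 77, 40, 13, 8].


Sum = 714 mod 256 = 202
Complement = 53

53


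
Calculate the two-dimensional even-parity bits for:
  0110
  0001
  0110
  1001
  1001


Row parities: 01000
Column parities: 0001

Row P: 01000, Col P: 0001, Corner: 1


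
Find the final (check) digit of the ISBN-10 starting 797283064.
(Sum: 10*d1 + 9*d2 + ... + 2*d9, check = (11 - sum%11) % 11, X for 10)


Weighted sum: 310
310 mod 11 = 2

Check digit: 9


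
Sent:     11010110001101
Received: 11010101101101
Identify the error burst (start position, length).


XOR: 00000011100000

Burst at position 6, length 3


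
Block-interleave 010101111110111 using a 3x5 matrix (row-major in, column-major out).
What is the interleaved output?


Matrix:
  01010
  11111
  10111
Read columns: 011110011111011

011110011111011


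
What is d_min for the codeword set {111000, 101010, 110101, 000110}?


Comparing all pairs, minimum distance: 2
Can detect 1 errors, correct 0 errors

2


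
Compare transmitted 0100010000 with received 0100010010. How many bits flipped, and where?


XOR: 0000000010

1 error(s) at position(s): 8


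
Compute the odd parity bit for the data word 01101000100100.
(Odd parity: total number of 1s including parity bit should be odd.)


Number of 1s in data: 5
Parity bit: 0

0


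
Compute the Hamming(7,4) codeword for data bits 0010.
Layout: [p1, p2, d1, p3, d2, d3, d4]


Parity bits: p1=0, p2=1, p3=1

0101010


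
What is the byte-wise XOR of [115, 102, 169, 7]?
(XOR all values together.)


XOR chain: 115 ^ 102 ^ 169 ^ 7 = 187

187


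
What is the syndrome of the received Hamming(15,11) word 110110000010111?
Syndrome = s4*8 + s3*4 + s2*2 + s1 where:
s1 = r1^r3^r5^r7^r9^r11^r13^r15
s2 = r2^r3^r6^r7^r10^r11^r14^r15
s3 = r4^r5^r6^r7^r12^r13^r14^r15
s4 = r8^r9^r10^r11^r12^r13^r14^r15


s1=1, s2=0, s3=1, s4=0

Syndrome = 5 (error at position 5)


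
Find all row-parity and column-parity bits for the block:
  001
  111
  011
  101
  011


Row parities: 11000
Column parities: 011

Row P: 11000, Col P: 011, Corner: 0


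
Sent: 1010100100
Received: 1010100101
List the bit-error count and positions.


XOR: 0000000001

1 error(s) at position(s): 9


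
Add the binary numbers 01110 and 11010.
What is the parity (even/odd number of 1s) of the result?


01110 = 14
11010 = 26
Sum = 40 = 101000
1s count = 2

even parity (2 ones in 101000)


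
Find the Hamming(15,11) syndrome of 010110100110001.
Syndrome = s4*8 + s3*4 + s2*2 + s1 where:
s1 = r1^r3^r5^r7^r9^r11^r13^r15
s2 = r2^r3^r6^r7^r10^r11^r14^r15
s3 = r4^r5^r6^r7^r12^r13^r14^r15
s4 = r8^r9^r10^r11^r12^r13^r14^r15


s1=0, s2=1, s3=0, s4=1

Syndrome = 10 (error at position 10)


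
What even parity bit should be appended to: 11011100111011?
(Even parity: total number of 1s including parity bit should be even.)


Number of 1s in data: 10
Parity bit: 0

0


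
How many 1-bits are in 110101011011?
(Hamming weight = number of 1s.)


Counting 1s in 110101011011

8


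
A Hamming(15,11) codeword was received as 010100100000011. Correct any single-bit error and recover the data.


Syndrome = 0: no error detected

Data: 00010000011 (no errors)


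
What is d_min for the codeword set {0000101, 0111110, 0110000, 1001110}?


Comparing all pairs, minimum distance: 3
Can detect 2 errors, correct 1 errors

3


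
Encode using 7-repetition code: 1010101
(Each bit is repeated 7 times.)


Each bit -> 7 copies

1111111000000011111110000000111111100000001111111


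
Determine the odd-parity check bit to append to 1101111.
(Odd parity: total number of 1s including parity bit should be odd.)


Number of 1s in data: 6
Parity bit: 1

1


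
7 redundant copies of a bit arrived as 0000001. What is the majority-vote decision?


Ones: 1 out of 7
Threshold: 4

0 (1/7 voted 1)


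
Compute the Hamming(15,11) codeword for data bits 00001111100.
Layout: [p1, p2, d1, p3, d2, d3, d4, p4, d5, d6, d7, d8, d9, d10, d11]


Parity bits: p1=1, p2=0, p3=0, p4=1

100000011111100


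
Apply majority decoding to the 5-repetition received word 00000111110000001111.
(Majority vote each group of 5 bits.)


Groups: 00000, 11111, 00000, 01111
Majority votes: 0101

0101


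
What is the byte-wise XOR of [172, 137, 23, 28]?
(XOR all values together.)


XOR chain: 172 ^ 137 ^ 23 ^ 28 = 46

46


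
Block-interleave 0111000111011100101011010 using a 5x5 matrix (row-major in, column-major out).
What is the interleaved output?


Matrix:
  01110
  00111
  01110
  01010
  11010
Read columns: 0000110111111001111101000

0000110111111001111101000
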